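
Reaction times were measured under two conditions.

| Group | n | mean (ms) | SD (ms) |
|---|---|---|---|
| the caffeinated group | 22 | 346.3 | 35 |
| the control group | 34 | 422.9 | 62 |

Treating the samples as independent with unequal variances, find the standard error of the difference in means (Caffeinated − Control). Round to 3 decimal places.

12.990

Per-group SEs: s₁/√n₁ = 35/√22 = 7.4620, s₂/√n₂ = 62/√34 = 10.6329.
Unpooled SE of the difference: √(55.681444 + 113.05856241) = 12.9900.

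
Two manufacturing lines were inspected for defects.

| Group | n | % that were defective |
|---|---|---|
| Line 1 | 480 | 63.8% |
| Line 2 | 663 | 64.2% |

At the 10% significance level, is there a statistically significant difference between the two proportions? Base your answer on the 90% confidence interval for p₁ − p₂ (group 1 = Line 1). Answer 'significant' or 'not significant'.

SE₁ = √(p̂₁(1−p̂₁)/n₁) = √(0.6380·0.3620/480) = 0.02194; SE₂ = √(0.6420·0.3580/663) = 0.01862.
Independent samples: SE of the difference = √(SE₁² + SE₂²) = √(0.0004813636 + 0.0003467044) = 0.02878.
z* for 90% confidence is 1.645, so the margin of error is 1.645 × 0.02878 = 0.04734.
Point estimate p̂₁ − p̂₂ = 0.6380 − 0.6420 = -0.0040.
-0.0040 ± 0.04734 → (-0.05134, 0.04334).
The interval (-0.05134, 0.04334) contains 0, so the difference is not significant.

not significant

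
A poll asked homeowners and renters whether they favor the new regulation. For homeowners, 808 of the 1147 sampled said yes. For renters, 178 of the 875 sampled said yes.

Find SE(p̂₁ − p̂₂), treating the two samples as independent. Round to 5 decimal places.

0.01915

Sample proportions: 808/1147 = 0.7044, 178/875 = 0.2034.
Each SE is √(p̂(1−p̂)/n): √(0.7044·0.2956/1147) = 0.01347 and √(0.2034·0.7966/875) = 0.01361.
SE(p̂₁ − p̂₂) = √(SE₁² + SE₂²) = √(0.0001814409 + 0.0001852321) = 0.01915, since the two samples are independent.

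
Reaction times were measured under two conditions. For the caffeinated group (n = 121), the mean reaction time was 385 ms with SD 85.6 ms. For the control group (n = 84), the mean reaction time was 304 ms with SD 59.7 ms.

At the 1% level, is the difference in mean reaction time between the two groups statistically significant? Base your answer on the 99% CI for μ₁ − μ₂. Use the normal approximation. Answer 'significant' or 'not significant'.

significant

SE₁ = s₁/√n₁ = 85.6/√121 = 7.7818; SE₂ = 59.7/√84 = 6.5138.
Independent samples, unequal variances: SE_diff = √(SE₁² + SE₂²) = √(60.55641124 + 42.42959044) = 10.1482.
z* = 2.576, so margin of error = 2.576 × 10.1482 = 26.1418.
Difference in means = 385 − 304 = 81.0000.
81.0000 ± 26.1418 → (54.8582, 107.1418).
The interval (54.8582, 107.1418) does not contain 0, so the difference is significant.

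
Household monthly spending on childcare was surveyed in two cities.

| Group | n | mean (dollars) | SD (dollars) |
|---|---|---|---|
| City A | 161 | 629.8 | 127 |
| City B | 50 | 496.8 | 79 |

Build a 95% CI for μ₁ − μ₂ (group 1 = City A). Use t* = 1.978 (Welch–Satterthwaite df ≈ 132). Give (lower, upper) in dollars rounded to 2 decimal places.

(103.33, 162.67)

Standard errors of each mean: 127/√161 = 10.0090 and 79/√50 = 11.1723.
SE(x̄₁ − x̄₂) = √(10.0090² + 11.1723²) = 15.0000 for independent samples with unequal variances.
With t* = 1.978, the margin is 1.978 × 15.0000 = 29.6700.
x̄₁ − x̄₂ = 629.8 − 496.8 = 133.0000; the interval is 133.0000 ± 29.6700 = (103.33, 162.67).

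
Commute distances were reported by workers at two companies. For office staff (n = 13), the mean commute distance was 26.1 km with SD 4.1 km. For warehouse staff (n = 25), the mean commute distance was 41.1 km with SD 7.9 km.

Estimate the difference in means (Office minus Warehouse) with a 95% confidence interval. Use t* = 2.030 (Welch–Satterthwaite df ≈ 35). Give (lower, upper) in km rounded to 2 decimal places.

Per-group SEs: s₁/√n₁ = 4.1/√13 = 1.1371, s₂/√n₂ = 7.9/√25 = 1.5800.
Unpooled SE of the difference: √(1.29299641 + 2.4964) = 1.9466.
Margin of error = t* · SE = 2.030 × 1.9466 = 3.9516.
x̄₁ − x̄₂ = 26.1 − 41.1 = -15.0000.
CI: -15.0000 ± 3.9516 = (-18.95, -11.05).

(-18.95, -11.05)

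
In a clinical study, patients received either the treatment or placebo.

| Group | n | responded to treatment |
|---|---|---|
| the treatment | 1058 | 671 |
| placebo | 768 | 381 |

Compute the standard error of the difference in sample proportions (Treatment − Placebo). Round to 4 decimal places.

p̂₁ = 671/1058 = 0.6342 and p̂₂ = 381/768 = 0.4961.
SE₁ = √(p̂₁(1−p̂₁)/n₁) = √(0.6342·0.3658/1058) = 0.01481; SE₂ = √(0.4961·0.5039/768) = 0.01804.
Independent samples: SE of the difference = √(SE₁² + SE₂²) = √(0.0002193361 + 0.0003254416) = 0.02334.

0.0233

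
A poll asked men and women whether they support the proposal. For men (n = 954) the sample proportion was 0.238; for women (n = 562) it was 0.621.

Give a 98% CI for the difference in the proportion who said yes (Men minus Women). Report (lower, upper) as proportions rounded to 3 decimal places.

The two standard errors are √(0.2380×0.7620/954) = 0.01379 and √(0.6210×0.3790/562) = 0.02046.
Because the samples are independent, SE_diff = √(0.01379² + 0.02046²) = 0.02467.
Using z* = 2.326 for 98%, ME = 2.326 × 0.02467 = 0.05738.
p̂₁ − p̂₂ = -0.3830; interval -0.3830 ± 0.05738 gives (-0.440, -0.326).

(-0.440, -0.326)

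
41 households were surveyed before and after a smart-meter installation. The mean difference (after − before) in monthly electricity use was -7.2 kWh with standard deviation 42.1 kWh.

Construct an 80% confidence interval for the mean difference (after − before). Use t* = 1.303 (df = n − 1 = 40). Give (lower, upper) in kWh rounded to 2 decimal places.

(-15.77, 1.37)

Paired design: SE = s_d/√n = 42.1/√41 = 6.5749.
t* = 1.303; margin of error = 1.303 × 6.5749 = 8.5671.
-7.2 ± 8.5671 → (-15.77, 1.37).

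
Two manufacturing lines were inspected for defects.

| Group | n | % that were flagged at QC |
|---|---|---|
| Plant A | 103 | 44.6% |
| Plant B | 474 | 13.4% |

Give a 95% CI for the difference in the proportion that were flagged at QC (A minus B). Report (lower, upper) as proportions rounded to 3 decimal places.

(0.211, 0.413)

Each SE is √(p̂(1−p̂)/n): √(0.4460·0.5540/103) = 0.04898 and √(0.1340·0.8660/474) = 0.01565.
SE(p̂₁ − p̂₂) = √(SE₁² + SE₂²) = √(0.0023990404 + 0.0002449225) = 0.05142, since the two samples are independent.
At 95% confidence z* = 1.960; margin = 1.960 × 0.05142 = 0.10078.
The difference is 0.4460 − 0.1340 = 0.3120, so the interval is 0.3120 ± 0.10078 = (0.211, 0.413).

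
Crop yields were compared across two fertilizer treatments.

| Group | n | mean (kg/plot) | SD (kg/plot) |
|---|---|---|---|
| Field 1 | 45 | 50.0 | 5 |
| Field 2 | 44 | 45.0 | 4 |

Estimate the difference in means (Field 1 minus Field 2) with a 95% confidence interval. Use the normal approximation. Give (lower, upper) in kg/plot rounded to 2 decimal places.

(3.12, 6.88)

SE₁ = s₁/√n₁ = 5/√45 = 0.7454; SE₂ = 4/√44 = 0.6030.
Independent samples, unequal variances: SE_diff = √(SE₁² + SE₂²) = √(0.55562116 + 0.363609) = 0.9588.
z* = 1.960, so margin of error = 1.960 × 0.9588 = 1.8792.
Difference in means = 50.0 − 45.0 = 5.0000.
5.0000 ± 1.8792 → (3.12, 6.88).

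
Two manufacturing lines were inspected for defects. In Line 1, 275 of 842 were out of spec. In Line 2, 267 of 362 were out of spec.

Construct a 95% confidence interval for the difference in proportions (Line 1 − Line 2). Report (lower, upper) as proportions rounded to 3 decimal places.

(-0.466, -0.356)

Sample proportions: 275/842 = 0.3266, 267/362 = 0.7376.
Each SE is √(p̂(1−p̂)/n): √(0.3266·0.6734/842) = 0.01616 and √(0.7376·0.2624/362) = 0.02312.
SE(p̂₁ − p̂₂) = √(SE₁² + SE₂²) = √(0.0002611456 + 0.0005345344) = 0.02821, since the two samples are independent.
At 95% confidence z* = 1.960; margin = 1.960 × 0.02821 = 0.05529.
The difference is 0.3266 − 0.7376 = -0.4110, so the interval is -0.4110 ± 0.05529 = (-0.466, -0.356).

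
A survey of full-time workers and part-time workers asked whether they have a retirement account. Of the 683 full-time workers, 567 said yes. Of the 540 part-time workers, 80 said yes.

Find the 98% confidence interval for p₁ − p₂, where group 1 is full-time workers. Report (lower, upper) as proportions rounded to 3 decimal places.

(0.633, 0.731)

p̂₁ = 567/683 = 0.8302 and p̂₂ = 80/540 = 0.1481.
SE₁ = √(p̂₁(1−p̂₁)/n₁) = √(0.8302·0.1698/683) = 0.01437; SE₂ = √(0.1481·0.8519/540) = 0.01529.
Independent samples: SE of the difference = √(SE₁² + SE₂²) = √(0.0002064969 + 0.0002337841) = 0.02098.
z* for 98% confidence is 2.326, so the margin of error is 2.326 × 0.02098 = 0.04880.
Point estimate p̂₁ − p̂₂ = 0.8302 − 0.1481 = 0.6821.
0.6821 ± 0.04880 → (0.633, 0.731).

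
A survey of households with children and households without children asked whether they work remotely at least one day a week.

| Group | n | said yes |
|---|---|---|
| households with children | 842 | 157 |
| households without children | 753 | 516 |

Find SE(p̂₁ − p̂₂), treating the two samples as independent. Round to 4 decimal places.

p̂₁ = 157/842 = 0.1865 and p̂₂ = 516/753 = 0.6853.
SE₁ = √(p̂₁(1−p̂₁)/n₁) = √(0.1865·0.8135/842) = 0.01342; SE₂ = √(0.6853·0.3147/753) = 0.01692.
Independent samples: SE of the difference = √(SE₁² + SE₂²) = √(0.0001800964 + 0.0002862864) = 0.02160.

0.0216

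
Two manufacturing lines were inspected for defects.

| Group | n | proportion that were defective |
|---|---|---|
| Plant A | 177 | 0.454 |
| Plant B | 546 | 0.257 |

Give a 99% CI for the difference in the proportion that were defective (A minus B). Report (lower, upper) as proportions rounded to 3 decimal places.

(0.089, 0.305)

The two standard errors are √(0.4540×0.5460/177) = 0.03742 and √(0.2570×0.7430/546) = 0.01870.
Because the samples are independent, SE_diff = √(0.03742² + 0.01870²) = 0.04183.
Using z* = 2.576 for 99%, ME = 2.576 × 0.04183 = 0.10775.
p̂₁ − p̂₂ = 0.1970; interval 0.1970 ± 0.10775 gives (0.089, 0.305).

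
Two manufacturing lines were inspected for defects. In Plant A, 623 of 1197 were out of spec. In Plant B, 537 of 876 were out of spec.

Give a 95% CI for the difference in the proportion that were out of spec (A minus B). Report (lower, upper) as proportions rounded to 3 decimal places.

Sample proportions: 623/1197 = 0.5205, 537/876 = 0.6130.
Each SE is √(p̂(1−p̂)/n): √(0.5205·0.4795/1197) = 0.01444 and √(0.6130·0.3870/876) = 0.01646.
SE(p̂₁ − p̂₂) = √(SE₁² + SE₂²) = √(0.0002085136 + 0.0002709316) = 0.02190, since the two samples are independent.
At 95% confidence z* = 1.960; margin = 1.960 × 0.02190 = 0.04292.
The difference is 0.5205 − 0.6130 = -0.0925, so the interval is -0.0925 ± 0.04292 = (-0.135, -0.050).

(-0.135, -0.050)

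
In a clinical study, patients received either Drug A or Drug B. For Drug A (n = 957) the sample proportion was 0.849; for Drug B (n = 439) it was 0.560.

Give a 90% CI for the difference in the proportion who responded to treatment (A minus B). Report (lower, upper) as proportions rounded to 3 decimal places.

(0.246, 0.332)

SE₁ = √(p̂₁(1−p̂₁)/n₁) = √(0.8490·0.1510/957) = 0.01157; SE₂ = √(0.5600·0.4400/439) = 0.02369.
Independent samples: SE of the difference = √(SE₁² + SE₂²) = √(0.0001338649 + 0.0005612161) = 0.02636.
z* for 90% confidence is 1.645, so the margin of error is 1.645 × 0.02636 = 0.04336.
Point estimate p̂₁ − p̂₂ = 0.8490 − 0.5600 = 0.2890.
0.2890 ± 0.04336 → (0.246, 0.332).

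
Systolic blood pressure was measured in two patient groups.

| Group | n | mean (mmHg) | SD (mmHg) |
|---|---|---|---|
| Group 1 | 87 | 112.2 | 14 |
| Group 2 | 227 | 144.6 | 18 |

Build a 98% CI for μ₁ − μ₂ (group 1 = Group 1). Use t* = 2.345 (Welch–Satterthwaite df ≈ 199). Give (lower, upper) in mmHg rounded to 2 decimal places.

(-36.90, -27.90)

Standard errors of each mean: 14/√87 = 1.5010 and 18/√227 = 1.1947.
SE(x̄₁ − x̄₂) = √(1.5010² + 1.1947²) = 1.9184 for independent samples with unequal variances.
With t* = 2.345, the margin is 2.345 × 1.9184 = 4.4986.
x̄₁ − x̄₂ = 112.2 − 144.6 = -32.4000; the interval is -32.4000 ± 4.4986 = (-36.90, -27.90).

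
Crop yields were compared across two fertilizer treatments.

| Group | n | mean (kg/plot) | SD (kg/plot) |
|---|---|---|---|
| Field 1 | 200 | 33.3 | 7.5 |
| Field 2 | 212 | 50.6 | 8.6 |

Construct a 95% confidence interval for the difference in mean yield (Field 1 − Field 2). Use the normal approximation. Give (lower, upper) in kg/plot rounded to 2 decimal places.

(-18.86, -15.74)

Per-group SEs: s₁/√n₁ = 7.5/√200 = 0.5303, s₂/√n₂ = 8.6/√212 = 0.5907.
Unpooled SE of the difference: √(0.28121809 + 0.34892649) = 0.7938.
Margin of error = z* · SE = 1.960 × 0.7938 = 1.5558.
x̄₁ − x̄₂ = 33.3 − 50.6 = -17.3000.
CI: -17.3000 ± 1.5558 = (-18.86, -15.74).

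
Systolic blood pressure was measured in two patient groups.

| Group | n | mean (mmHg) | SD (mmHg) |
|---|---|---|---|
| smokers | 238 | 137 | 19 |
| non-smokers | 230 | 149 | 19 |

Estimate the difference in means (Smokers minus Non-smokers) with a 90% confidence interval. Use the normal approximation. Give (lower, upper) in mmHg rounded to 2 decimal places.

(-14.89, -9.11)

SE₁ = s₁/√n₁ = 19/√238 = 1.2316; SE₂ = 19/√230 = 1.2528.
Independent samples, unequal variances: SE_diff = √(SE₁² + SE₂²) = √(1.51683856 + 1.56950784) = 1.7568.
z* = 1.645, so margin of error = 1.645 × 1.7568 = 2.8899.
Difference in means = 137 − 149 = -12.0000.
-12.0000 ± 2.8899 → (-14.89, -9.11).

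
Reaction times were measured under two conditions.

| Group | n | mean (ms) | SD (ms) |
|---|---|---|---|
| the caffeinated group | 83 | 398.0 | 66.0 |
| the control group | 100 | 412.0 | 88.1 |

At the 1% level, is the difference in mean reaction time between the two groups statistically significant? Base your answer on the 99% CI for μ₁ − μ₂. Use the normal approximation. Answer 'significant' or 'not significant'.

Per-group SEs: s₁/√n₁ = 66.0/√83 = 7.2444, s₂/√n₂ = 88.1/√100 = 8.8100.
Unpooled SE of the difference: √(52.48133136 + 77.6161) = 11.4060.
Margin of error = z* · SE = 2.576 × 11.4060 = 29.3819.
x̄₁ − x̄₂ = 398.0 − 412.0 = -14.0000.
CI: -14.0000 ± 29.3819 = (-43.3819, 15.3819).
The interval (-43.3819, 15.3819) contains 0, so the difference is not significant.

not significant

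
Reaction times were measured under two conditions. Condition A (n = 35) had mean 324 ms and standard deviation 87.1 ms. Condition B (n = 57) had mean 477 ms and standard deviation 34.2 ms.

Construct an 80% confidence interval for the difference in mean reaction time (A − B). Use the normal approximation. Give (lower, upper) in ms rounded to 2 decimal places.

(-172.75, -133.25)

Standard errors of each mean: 87.1/√35 = 14.7226 and 34.2/√57 = 4.5299.
SE(x̄₁ − x̄₂) = √(14.7226² + 4.5299²) = 15.4037 for independent samples with unequal variances.
With z* = 1.282, the margin is 1.282 × 15.4037 = 19.7475.
x̄₁ − x̄₂ = 324 − 477 = -153.0000; the interval is -153.0000 ± 19.7475 = (-172.75, -133.25).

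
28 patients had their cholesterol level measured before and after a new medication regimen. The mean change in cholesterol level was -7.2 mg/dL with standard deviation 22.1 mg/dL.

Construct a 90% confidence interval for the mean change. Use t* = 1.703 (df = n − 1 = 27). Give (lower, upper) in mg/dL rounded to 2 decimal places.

This is a matched-pairs design, so SE = s_d/√n = 22.1/√28 = 4.1765.
Margin = 1.703 × 4.1765 = 7.1126; the interval is -7.2 ± 7.1126 = (-14.31, -0.09).

(-14.31, -0.09)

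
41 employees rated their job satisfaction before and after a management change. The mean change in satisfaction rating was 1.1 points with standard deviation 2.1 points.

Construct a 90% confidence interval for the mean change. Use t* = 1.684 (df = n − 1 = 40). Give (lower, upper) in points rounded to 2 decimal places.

This is a matched-pairs design, so SE = s_d/√n = 2.1/√41 = 0.3280.
Margin = 1.684 × 0.3280 = 0.5524; the interval is 1.1 ± 0.5524 = (0.55, 1.65).

(0.55, 1.65)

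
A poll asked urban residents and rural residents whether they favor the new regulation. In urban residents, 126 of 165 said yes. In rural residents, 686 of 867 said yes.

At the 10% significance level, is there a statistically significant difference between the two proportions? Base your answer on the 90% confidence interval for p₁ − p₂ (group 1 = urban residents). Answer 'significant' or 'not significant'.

not significant

First, p̂₁ = 126/165 = 0.7636; p̂₂ = 686/867 = 0.7912.
The two standard errors are √(0.7636×0.2364/165) = 0.03308 and √(0.7912×0.2088/867) = 0.01380.
Because the samples are independent, SE_diff = √(0.03308² + 0.01380²) = 0.03584.
Using z* = 1.645 for 90%, ME = 1.645 × 0.03584 = 0.05896.
p̂₁ − p̂₂ = -0.0276; interval -0.0276 ± 0.05896 gives (-0.08656, 0.03136).
The interval (-0.08656, 0.03136) contains 0, so the difference is not significant.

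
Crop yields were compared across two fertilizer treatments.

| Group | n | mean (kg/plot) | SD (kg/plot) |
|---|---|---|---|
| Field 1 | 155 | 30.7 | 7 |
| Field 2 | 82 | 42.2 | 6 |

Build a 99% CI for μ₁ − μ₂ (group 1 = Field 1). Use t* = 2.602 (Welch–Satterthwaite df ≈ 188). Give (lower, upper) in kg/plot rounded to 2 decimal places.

(-13.76, -9.24)

SE₁ = s₁/√n₁ = 7/√155 = 0.5623; SE₂ = 6/√82 = 0.6626.
Independent samples, unequal variances: SE_diff = √(SE₁² + SE₂²) = √(0.31618129 + 0.43903876) = 0.8690.
t* = 2.602, so margin of error = 2.602 × 0.8690 = 2.2611.
Difference in means = 30.7 − 42.2 = -11.5000.
-11.5000 ± 2.2611 → (-13.76, -9.24).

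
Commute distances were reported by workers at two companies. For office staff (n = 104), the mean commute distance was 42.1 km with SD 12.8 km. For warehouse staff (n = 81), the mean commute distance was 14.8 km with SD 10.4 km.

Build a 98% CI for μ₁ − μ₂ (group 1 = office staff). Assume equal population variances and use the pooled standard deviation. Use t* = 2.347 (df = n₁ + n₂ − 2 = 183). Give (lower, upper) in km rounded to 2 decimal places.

(23.19, 31.41)

Pooled variance s_p² = [103·12.8² + 80·10.4²] / (104+81−2) = 139.4990, so s_p = 11.8110.
SE_diff = s_p·√(1/n₁ + 1/n₂) = 11.8110·√(1/104 + 1/81) = 1.7503.
t* = 2.347; margin = 2.347 × 1.7503 = 4.1080.
Difference = 42.1 − 14.8 = 27.3000.
27.3000 ± 4.1080 → (23.19, 31.41).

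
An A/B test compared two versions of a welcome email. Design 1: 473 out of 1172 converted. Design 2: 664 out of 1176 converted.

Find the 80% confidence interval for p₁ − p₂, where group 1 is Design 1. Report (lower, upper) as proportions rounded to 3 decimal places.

First, p̂₁ = 473/1172 = 0.4036; p̂₂ = 664/1176 = 0.5646.
The two standard errors are √(0.4036×0.5964/1172) = 0.01433 and √(0.5646×0.4354/1176) = 0.01446.
Because the samples are independent, SE_diff = √(0.01433² + 0.01446²) = 0.02036.
Using z* = 1.282 for 80%, ME = 1.282 × 0.02036 = 0.02610.
p̂₁ − p̂₂ = -0.1610; interval -0.1610 ± 0.02610 gives (-0.187, -0.135).

(-0.187, -0.135)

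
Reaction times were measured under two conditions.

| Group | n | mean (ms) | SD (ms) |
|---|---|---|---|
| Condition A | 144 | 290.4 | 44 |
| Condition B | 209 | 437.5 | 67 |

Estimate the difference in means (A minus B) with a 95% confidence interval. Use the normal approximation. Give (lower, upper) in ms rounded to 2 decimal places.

Standard errors of each mean: 44/√144 = 3.6667 and 67/√209 = 4.6345.
SE(x̄₁ − x̄₂) = √(3.6667² + 4.6345²) = 5.9096 for independent samples with unequal variances.
With z* = 1.960, the margin is 1.960 × 5.9096 = 11.5828.
x̄₁ − x̄₂ = 290.4 − 437.5 = -147.1000; the interval is -147.1000 ± 11.5828 = (-158.68, -135.52).

(-158.68, -135.52)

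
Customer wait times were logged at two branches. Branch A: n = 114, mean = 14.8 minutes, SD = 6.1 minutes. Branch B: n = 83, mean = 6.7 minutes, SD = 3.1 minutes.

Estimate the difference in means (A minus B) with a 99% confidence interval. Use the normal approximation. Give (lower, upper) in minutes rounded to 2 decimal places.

(6.39, 9.81)

Standard errors of each mean: 6.1/√114 = 0.5713 and 3.1/√83 = 0.3403.
SE(x̄₁ − x̄₂) = √(0.5713² + 0.3403²) = 0.6650 for independent samples with unequal variances.
With z* = 2.576, the margin is 2.576 × 0.6650 = 1.7130.
x̄₁ − x̄₂ = 14.8 − 6.7 = 8.1000; the interval is 8.1000 ± 1.7130 = (6.39, 9.81).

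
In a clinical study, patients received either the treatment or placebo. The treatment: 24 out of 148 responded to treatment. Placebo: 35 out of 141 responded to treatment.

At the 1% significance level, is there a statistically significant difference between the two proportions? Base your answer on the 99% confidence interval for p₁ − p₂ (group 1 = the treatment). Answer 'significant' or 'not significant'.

not significant

First, p̂₁ = 24/148 = 0.1622; p̂₂ = 35/141 = 0.2482.
The two standard errors are √(0.1622×0.8378/148) = 0.03030 and √(0.2482×0.7518/141) = 0.03638.
Because the samples are independent, SE_diff = √(0.03030² + 0.03638²) = 0.04735.
Using z* = 2.576 for 99%, ME = 2.576 × 0.04735 = 0.12197.
p̂₁ − p̂₂ = -0.0860; interval -0.0860 ± 0.12197 gives (-0.20797, 0.03597).
The interval (-0.20797, 0.03597) contains 0, so the difference is not significant.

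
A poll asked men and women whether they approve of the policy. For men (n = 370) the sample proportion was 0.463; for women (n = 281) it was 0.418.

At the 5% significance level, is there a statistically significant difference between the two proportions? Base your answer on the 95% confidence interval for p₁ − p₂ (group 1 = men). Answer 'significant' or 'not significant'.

not significant

The two standard errors are √(0.4630×0.5370/370) = 0.02592 and √(0.4180×0.5820/281) = 0.02942.
Because the samples are independent, SE_diff = √(0.02592² + 0.02942²) = 0.03921.
Using z* = 1.960 for 95%, ME = 1.960 × 0.03921 = 0.07685.
p̂₁ − p̂₂ = 0.0450; interval 0.0450 ± 0.07685 gives (-0.03185, 0.12185).
The interval (-0.03185, 0.12185) contains 0, so the difference is not significant.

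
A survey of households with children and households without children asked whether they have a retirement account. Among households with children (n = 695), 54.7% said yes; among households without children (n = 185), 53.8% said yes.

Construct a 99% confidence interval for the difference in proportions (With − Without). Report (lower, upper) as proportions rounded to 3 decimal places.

SE₁ = √(p̂₁(1−p̂₁)/n₁) = √(0.5470·0.4530/695) = 0.01888; SE₂ = √(0.5380·0.4620/185) = 0.03665.
Independent samples: SE of the difference = √(SE₁² + SE₂²) = √(0.0003564544 + 0.0013432225) = 0.04123.
z* for 99% confidence is 2.576, so the margin of error is 2.576 × 0.04123 = 0.10621.
Point estimate p̂₁ − p̂₂ = 0.5470 − 0.5380 = 0.0090.
0.0090 ± 0.10621 → (-0.097, 0.115).

(-0.097, 0.115)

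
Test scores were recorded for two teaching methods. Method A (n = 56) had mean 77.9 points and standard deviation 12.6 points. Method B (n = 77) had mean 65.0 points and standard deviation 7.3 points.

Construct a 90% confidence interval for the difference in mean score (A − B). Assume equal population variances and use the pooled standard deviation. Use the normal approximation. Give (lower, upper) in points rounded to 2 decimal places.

(10.05, 15.75)

Pooled variance s_p² = [55·12.6² + 76·7.3²] / (56+77−2) = 97.5713, so s_p = 9.8778.
SE_diff = s_p·√(1/n₁ + 1/n₂) = 9.8778·√(1/56 + 1/77) = 1.7348.
z* = 1.645; margin = 1.645 × 1.7348 = 2.8537.
Difference = 77.9 − 65.0 = 12.9000.
12.9000 ± 2.8537 → (10.05, 15.75).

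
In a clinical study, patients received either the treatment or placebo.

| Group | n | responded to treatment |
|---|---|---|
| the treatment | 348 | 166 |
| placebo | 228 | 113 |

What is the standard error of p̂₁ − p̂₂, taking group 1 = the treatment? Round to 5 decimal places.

First, p̂₁ = 166/348 = 0.4770; p̂₂ = 113/228 = 0.4956.
The two standard errors are √(0.4770×0.5230/348) = 0.02677 and √(0.4956×0.5044/228) = 0.03311.
Because the samples are independent, SE_diff = √(0.02677² + 0.03311²) = 0.04258.

0.04258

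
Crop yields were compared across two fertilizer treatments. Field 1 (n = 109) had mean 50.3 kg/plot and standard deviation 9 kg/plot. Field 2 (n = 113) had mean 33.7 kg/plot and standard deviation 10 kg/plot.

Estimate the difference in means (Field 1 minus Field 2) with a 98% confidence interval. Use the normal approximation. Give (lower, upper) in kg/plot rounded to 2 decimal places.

(13.63, 19.57)

SE₁ = s₁/√n₁ = 9/√109 = 0.8620; SE₂ = 10/√113 = 0.9407.
Independent samples, unequal variances: SE_diff = √(SE₁² + SE₂²) = √(0.743044 + 0.88491649) = 1.2759.
z* = 2.326, so margin of error = 2.326 × 1.2759 = 2.9677.
Difference in means = 50.3 − 33.7 = 16.6000.
16.6000 ± 2.9677 → (13.63, 19.57).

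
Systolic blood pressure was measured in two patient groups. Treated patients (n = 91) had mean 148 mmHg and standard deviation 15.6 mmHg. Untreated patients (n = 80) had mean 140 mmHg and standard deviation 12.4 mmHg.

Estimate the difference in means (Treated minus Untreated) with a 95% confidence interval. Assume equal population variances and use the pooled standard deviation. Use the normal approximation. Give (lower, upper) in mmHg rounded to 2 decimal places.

(3.74, 12.26)

Pooled variance s_p² = [90·15.6² + 79·12.4²] / (91+80−2) = 201.4760, so s_p = 14.1942.
SE_diff = s_p·√(1/n₁ + 1/n₂) = 14.1942·√(1/91 + 1/80) = 2.1754.
z* = 1.960; margin = 1.960 × 2.1754 = 4.2638.
Difference = 148 − 140 = 8.0000.
8.0000 ± 4.2638 → (3.74, 12.26).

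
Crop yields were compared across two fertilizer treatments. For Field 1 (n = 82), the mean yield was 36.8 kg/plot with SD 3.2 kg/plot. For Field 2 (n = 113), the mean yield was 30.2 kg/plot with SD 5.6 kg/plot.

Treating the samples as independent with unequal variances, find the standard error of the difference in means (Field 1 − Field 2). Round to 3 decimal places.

0.634

SE₁ = s₁/√n₁ = 3.2/√82 = 0.3534; SE₂ = 5.6/√113 = 0.5268.
Independent samples, unequal variances: SE_diff = √(SE₁² + SE₂²) = √(0.12489156 + 0.27751824) = 0.6344.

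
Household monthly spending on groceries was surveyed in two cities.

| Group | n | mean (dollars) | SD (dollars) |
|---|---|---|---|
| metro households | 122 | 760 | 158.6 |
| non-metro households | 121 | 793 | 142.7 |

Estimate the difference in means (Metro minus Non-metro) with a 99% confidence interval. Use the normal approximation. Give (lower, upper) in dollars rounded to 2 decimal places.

SE₁ = s₁/√n₁ = 158.6/√122 = 14.3590; SE₂ = 142.7/√121 = 12.9727.
Independent samples, unequal variances: SE_diff = √(SE₁² + SE₂²) = √(206.180881 + 168.29094529) = 19.3513.
z* = 2.576, so margin of error = 2.576 × 19.3513 = 49.8489.
Difference in means = 760 − 793 = -33.0000.
-33.0000 ± 49.8489 → (-82.85, 16.85).

(-82.85, 16.85)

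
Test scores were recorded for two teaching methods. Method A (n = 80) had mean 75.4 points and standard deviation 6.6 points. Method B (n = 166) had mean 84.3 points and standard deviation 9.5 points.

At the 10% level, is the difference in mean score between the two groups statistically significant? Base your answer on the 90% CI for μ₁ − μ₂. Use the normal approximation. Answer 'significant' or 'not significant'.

significant

Standard errors of each mean: 6.6/√80 = 0.7379 and 9.5/√166 = 0.7373.
SE(x̄₁ − x̄₂) = √(0.7379² + 0.7373²) = 1.0431 for independent samples with unequal variances.
With z* = 1.645, the margin is 1.645 × 1.0431 = 1.7159.
x̄₁ − x̄₂ = 75.4 − 84.3 = -8.9000; the interval is -8.9000 ± 1.7159 = (-10.6159, -7.1841).
The interval (-10.6159, -7.1841) does not contain 0, so the difference is significant.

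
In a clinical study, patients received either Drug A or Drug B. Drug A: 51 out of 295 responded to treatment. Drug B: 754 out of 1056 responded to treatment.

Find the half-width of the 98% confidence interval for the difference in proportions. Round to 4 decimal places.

First, p̂₁ = 51/295 = 0.1729; p̂₂ = 754/1056 = 0.7140.
The two standard errors are √(0.1729×0.8271/295) = 0.02202 and √(0.7140×0.2860/1056) = 0.01391.
Because the samples are independent, SE_diff = √(0.02202² + 0.01391²) = 0.02605.
Using z* = 2.326 for 98%, ME = 2.326 × 0.02605 = 0.06059.

0.0606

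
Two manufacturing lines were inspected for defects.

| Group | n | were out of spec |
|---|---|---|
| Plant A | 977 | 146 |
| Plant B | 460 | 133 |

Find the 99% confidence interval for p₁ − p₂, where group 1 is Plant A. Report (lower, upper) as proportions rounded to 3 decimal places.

(-0.202, -0.078)

p̂₁ = 146/977 = 0.1494 and p̂₂ = 133/460 = 0.2891.
SE₁ = √(p̂₁(1−p̂₁)/n₁) = √(0.1494·0.8506/977) = 0.01140; SE₂ = √(0.2891·0.7109/460) = 0.02114.
Independent samples: SE of the difference = √(SE₁² + SE₂²) = √(0.00012996 + 0.0004468996) = 0.02402.
z* for 99% confidence is 2.576, so the margin of error is 2.576 × 0.02402 = 0.06188.
Point estimate p̂₁ − p̂₂ = 0.1494 − 0.2891 = -0.1397.
-0.1397 ± 0.06188 → (-0.202, -0.078).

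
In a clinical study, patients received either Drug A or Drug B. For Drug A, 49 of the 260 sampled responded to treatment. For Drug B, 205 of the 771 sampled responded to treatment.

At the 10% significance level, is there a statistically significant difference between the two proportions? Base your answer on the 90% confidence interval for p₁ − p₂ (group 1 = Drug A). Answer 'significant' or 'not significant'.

significant

p̂₁ = 49/260 = 0.1885 and p̂₂ = 205/771 = 0.2659.
SE₁ = √(p̂₁(1−p̂₁)/n₁) = √(0.1885·0.8115/260) = 0.02426; SE₂ = √(0.2659·0.7341/771) = 0.01591.
Independent samples: SE of the difference = √(SE₁² + SE₂²) = √(0.0005885476 + 0.0002531281) = 0.02901.
z* for 90% confidence is 1.645, so the margin of error is 1.645 × 0.02901 = 0.04772.
Point estimate p̂₁ − p̂₂ = 0.1885 − 0.2659 = -0.0774.
-0.0774 ± 0.04772 → (-0.12512, -0.02968).
The interval (-0.12512, -0.02968) does not contain 0, so the difference is significant.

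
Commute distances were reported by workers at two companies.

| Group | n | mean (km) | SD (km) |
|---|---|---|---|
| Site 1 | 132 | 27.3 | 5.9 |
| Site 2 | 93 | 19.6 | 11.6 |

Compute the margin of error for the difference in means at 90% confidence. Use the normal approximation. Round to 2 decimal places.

Standard errors of each mean: 5.9/√132 = 0.5135 and 11.6/√93 = 1.2029.
SE(x̄₁ − x̄₂) = √(0.5135² + 1.2029²) = 1.3079 for independent samples with unequal variances.
With z* = 1.645, the margin is 1.645 × 1.3079 = 2.1515.

2.15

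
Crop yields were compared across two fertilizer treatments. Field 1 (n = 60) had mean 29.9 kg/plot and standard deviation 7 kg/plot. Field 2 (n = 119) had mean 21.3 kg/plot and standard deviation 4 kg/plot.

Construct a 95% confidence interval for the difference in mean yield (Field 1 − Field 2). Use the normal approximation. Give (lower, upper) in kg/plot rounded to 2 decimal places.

(6.69, 10.51)

Per-group SEs: s₁/√n₁ = 7/√60 = 0.9037, s₂/√n₂ = 4/√119 = 0.3667.
Unpooled SE of the difference: √(0.81667369 + 0.13446889) = 0.9753.
Margin of error = z* · SE = 1.960 × 0.9753 = 1.9116.
x̄₁ − x̄₂ = 29.9 − 21.3 = 8.6000.
CI: 8.6000 ± 1.9116 = (6.69, 10.51).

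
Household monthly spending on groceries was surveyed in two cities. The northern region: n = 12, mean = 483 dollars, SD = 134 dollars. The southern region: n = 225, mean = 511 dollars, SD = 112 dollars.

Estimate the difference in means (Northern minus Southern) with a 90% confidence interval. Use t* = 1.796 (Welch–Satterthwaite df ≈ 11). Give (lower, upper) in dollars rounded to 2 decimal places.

Per-group SEs: s₁/√n₁ = 134/√12 = 38.6825, s₂/√n₂ = 112/√225 = 7.4667.
Unpooled SE of the difference: √(1496.33580625 + 55.75160889) = 39.3965.
Margin of error = t* · SE = 1.796 × 39.3965 = 70.7561.
x̄₁ − x̄₂ = 483 − 511 = -28.0000.
CI: -28.0000 ± 70.7561 = (-98.76, 42.76).

(-98.76, 42.76)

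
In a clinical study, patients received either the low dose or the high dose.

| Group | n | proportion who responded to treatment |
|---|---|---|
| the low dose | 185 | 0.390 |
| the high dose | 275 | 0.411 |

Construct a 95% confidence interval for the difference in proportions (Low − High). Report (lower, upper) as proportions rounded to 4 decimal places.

Each SE is √(p̂(1−p̂)/n): √(0.3900·0.6100/185) = 0.03586 and √(0.4110·0.5890/275) = 0.02967.
SE(p̂₁ − p̂₂) = √(SE₁² + SE₂²) = √(0.0012859396 + 0.0008803089) = 0.04654, since the two samples are independent.
At 95% confidence z* = 1.960; margin = 1.960 × 0.04654 = 0.09122.
The difference is 0.3900 − 0.4110 = -0.0210, so the interval is -0.0210 ± 0.09122 = (-0.1122, 0.0702).

(-0.1122, 0.0702)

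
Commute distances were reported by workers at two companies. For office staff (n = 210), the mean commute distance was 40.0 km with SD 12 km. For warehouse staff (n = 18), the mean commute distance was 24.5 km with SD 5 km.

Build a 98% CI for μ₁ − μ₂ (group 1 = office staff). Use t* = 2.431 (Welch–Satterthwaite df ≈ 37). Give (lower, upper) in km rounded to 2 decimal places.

(12.00, 19.00)

SE₁ = s₁/√n₁ = 12/√210 = 0.8281; SE₂ = 5/√18 = 1.1785.
Independent samples, unequal variances: SE_diff = √(SE₁² + SE₂²) = √(0.68574961 + 1.38886225) = 1.4404.
t* = 2.431, so margin of error = 2.431 × 1.4404 = 3.5016.
Difference in means = 40.0 − 24.5 = 15.5000.
15.5000 ± 3.5016 → (12.00, 19.00).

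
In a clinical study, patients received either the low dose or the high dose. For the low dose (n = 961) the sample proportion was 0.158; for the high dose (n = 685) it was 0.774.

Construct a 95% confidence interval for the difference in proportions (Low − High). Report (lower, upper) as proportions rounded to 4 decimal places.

(-0.6549, -0.5771)

SE₁ = √(p̂₁(1−p̂₁)/n₁) = √(0.1580·0.8420/961) = 0.01177; SE₂ = √(0.7740·0.2260/685) = 0.01598.
Independent samples: SE of the difference = √(SE₁² + SE₂²) = √(0.0001385329 + 0.0002553604) = 0.01985.
z* for 95% confidence is 1.960, so the margin of error is 1.960 × 0.01985 = 0.03891.
Point estimate p̂₁ − p̂₂ = 0.1580 − 0.7740 = -0.6160.
-0.6160 ± 0.03891 → (-0.6549, -0.5771).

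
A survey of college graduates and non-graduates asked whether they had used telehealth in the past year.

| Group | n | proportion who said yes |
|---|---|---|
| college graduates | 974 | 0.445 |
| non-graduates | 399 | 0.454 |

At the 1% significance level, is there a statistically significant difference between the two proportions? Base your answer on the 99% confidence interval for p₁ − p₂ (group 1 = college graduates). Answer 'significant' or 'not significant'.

Each SE is √(p̂(1−p̂)/n): √(0.4450·0.5550/974) = 0.01592 and √(0.4540·0.5460/399) = 0.02493.
SE(p̂₁ − p̂₂) = √(SE₁² + SE₂²) = √(0.0002534464 + 0.0006215049) = 0.02958, since the two samples are independent.
At 99% confidence z* = 2.576; margin = 2.576 × 0.02958 = 0.07620.
The difference is 0.4450 − 0.4540 = -0.0090, so the interval is -0.0090 ± 0.07620 = (-0.08520, 0.06720).
The interval (-0.08520, 0.06720) contains 0, so the difference is not significant.

not significant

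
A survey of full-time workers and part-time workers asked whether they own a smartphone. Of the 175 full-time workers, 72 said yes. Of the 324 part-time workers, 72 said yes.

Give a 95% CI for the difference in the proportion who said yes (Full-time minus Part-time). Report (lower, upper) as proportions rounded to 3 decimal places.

(0.103, 0.275)

p̂₁ = 72/175 = 0.4114 and p̂₂ = 72/324 = 0.2222.
SE₁ = √(p̂₁(1−p̂₁)/n₁) = √(0.4114·0.5886/175) = 0.03720; SE₂ = √(0.2222·0.7778/324) = 0.02310.
Independent samples: SE of the difference = √(SE₁² + SE₂²) = √(0.00138384 + 0.00053361) = 0.04379.
z* for 95% confidence is 1.960, so the margin of error is 1.960 × 0.04379 = 0.08583.
Point estimate p̂₁ − p̂₂ = 0.4114 − 0.2222 = 0.1892.
0.1892 ± 0.08583 → (0.103, 0.275).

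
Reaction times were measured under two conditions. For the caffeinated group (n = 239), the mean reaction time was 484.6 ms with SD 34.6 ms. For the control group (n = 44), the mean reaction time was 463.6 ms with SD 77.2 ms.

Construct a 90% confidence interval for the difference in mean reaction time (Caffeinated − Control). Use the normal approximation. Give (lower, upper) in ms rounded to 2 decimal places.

(1.50, 40.50)

Per-group SEs: s₁/√n₁ = 34.6/√239 = 2.2381, s₂/√n₂ = 77.2/√44 = 11.6383.
Unpooled SE of the difference: √(5.00909161 + 135.45002689) = 11.8515.
Margin of error = z* · SE = 1.645 × 11.8515 = 19.4957.
x̄₁ − x̄₂ = 484.6 − 463.6 = 21.0000.
CI: 21.0000 ± 19.4957 = (1.50, 40.50).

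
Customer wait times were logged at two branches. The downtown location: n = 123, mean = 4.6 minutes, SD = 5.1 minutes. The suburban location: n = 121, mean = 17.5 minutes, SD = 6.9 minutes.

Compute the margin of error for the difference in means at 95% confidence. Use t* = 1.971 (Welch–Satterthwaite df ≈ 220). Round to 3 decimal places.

1.533

Per-group SEs: s₁/√n₁ = 5.1/√123 = 0.4599, s₂/√n₂ = 6.9/√121 = 0.6273.
Unpooled SE of the difference: √(0.21150801 + 0.39350529) = 0.7778.
Margin of error = t* · SE = 1.971 × 0.7778 = 1.5330.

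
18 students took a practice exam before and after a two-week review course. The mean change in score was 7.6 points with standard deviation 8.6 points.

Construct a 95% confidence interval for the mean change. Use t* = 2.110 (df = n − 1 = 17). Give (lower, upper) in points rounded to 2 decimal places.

(3.32, 11.88)

Paired design: SE = s_d/√n = 8.6/√18 = 2.0270.
t* = 2.110; margin of error = 2.110 × 2.0270 = 4.2770.
7.6 ± 4.2770 → (3.32, 11.88).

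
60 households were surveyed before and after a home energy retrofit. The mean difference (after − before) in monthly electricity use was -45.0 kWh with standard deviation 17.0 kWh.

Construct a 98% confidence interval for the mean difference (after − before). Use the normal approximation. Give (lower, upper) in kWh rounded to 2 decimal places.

This is a matched-pairs design, so SE = s_d/√n = 17.0/√60 = 2.1947.
Margin = 2.326 × 2.1947 = 5.1049; the interval is -45.0 ± 5.1049 = (-50.10, -39.90).

(-50.10, -39.90)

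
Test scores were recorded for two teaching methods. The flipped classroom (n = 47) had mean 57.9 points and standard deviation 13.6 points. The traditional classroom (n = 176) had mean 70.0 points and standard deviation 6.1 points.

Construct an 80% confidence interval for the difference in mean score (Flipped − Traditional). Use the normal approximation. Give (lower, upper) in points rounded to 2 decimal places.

(-14.71, -9.49)

Per-group SEs: s₁/√n₁ = 13.6/√47 = 1.9838, s₂/√n₂ = 6.1/√176 = 0.4598.
Unpooled SE of the difference: √(3.93546244 + 0.21141604) = 2.0364.
Margin of error = z* · SE = 1.282 × 2.0364 = 2.6107.
x̄₁ − x̄₂ = 57.9 − 70.0 = -12.1000.
CI: -12.1000 ± 2.6107 = (-14.71, -9.49).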